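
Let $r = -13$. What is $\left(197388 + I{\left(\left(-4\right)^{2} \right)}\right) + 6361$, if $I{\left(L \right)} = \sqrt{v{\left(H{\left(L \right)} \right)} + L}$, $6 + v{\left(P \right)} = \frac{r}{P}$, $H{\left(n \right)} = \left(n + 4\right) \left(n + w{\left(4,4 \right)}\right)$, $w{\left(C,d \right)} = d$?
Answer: $203749 + \frac{3 \sqrt{443}}{20} \approx 2.0375 \cdot 10^{5}$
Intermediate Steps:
$H{\left(n \right)} = \left(4 + n\right)^{2}$ ($H{\left(n \right)} = \left(n + 4\right) \left(n + 4\right) = \left(4 + n\right) \left(4 + n\right) = \left(4 + n\right)^{2}$)
$v{\left(P \right)} = -6 - \frac{13}{P}$
$I{\left(L \right)} = \sqrt{-6 + L - \frac{13}{16 + L^{2} + 8 L}}$ ($I{\left(L \right)} = \sqrt{\left(-6 - \frac{13}{16 + L^{2} + 8 L}\right) + L} = \sqrt{-6 + L - \frac{13}{16 + L^{2} + 8 L}}$)
$\left(197388 + I{\left(\left(-4\right)^{2} \right)}\right) + 6361 = \left(197388 + \sqrt{\frac{-13 + \left(-6 + \left(-4\right)^{2}\right) \left(16 + \left(\left(-4\right)^{2}\right)^{2} + 8 \left(-4\right)^{2}\right)}{16 + \left(\left(-4\right)^{2}\right)^{2} + 8 \left(-4\right)^{2}}}\right) + 6361 = \left(197388 + \sqrt{\frac{-13 + \left(-6 + 16\right) \left(16 + 16^{2} + 8 \cdot 16\right)}{16 + 16^{2} + 8 \cdot 16}}\right) + 6361 = \left(197388 + \sqrt{\frac{-13 + 10 \left(16 + 256 + 128\right)}{16 + 256 + 128}}\right) + 6361 = \left(197388 + \sqrt{\frac{-13 + 10 \cdot 400}{400}}\right) + 6361 = \left(197388 + \sqrt{\frac{-13 + 4000}{400}}\right) + 6361 = \left(197388 + \sqrt{\frac{1}{400} \cdot 3987}\right) + 6361 = \left(197388 + \sqrt{\frac{3987}{400}}\right) + 6361 = \left(197388 + \frac{3 \sqrt{443}}{20}\right) + 6361 = 203749 + \frac{3 \sqrt{443}}{20}$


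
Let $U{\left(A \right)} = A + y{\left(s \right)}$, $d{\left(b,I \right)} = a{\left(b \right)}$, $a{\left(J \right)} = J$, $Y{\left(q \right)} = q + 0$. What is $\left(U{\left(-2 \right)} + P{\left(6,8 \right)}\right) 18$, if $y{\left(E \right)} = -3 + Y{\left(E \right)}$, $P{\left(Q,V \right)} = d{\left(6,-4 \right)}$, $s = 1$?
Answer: $36$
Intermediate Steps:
$Y{\left(q \right)} = q$
$d{\left(b,I \right)} = b$
$P{\left(Q,V \right)} = 6$
$y{\left(E \right)} = -3 + E$
$U{\left(A \right)} = -2 + A$ ($U{\left(A \right)} = A + \left(-3 + 1\right) = A - 2 = -2 + A$)
$\left(U{\left(-2 \right)} + P{\left(6,8 \right)}\right) 18 = \left(\left(-2 - 2\right) + 6\right) 18 = \left(-4 + 6\right) 18 = 2 \cdot 18 = 36$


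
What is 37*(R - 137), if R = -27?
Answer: -6068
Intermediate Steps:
37*(R - 137) = 37*(-27 - 137) = 37*(-164) = -6068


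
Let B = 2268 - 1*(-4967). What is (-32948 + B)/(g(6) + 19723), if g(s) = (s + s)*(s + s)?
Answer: -25713/19867 ≈ -1.2943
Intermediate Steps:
B = 7235 (B = 2268 + 4967 = 7235)
g(s) = 4*s² (g(s) = (2*s)*(2*s) = 4*s²)
(-32948 + B)/(g(6) + 19723) = (-32948 + 7235)/(4*6² + 19723) = -25713/(4*36 + 19723) = -25713/(144 + 19723) = -25713/19867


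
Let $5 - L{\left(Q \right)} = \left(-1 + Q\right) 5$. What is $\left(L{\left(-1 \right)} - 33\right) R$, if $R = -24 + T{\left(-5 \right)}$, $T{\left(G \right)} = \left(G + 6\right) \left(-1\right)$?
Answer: $450$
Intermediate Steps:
$L{\left(Q \right)} = 10 - 5 Q$ ($L{\left(Q \right)} = 5 - \left(-1 + Q\right) 5 = 5 - \left(-5 + 5 Q\right) = 10 - 5 Q$)
$T{\left(G \right)} = -6 - G$ ($T{\left(G \right)} = \left(6 + G\right) \left(-1\right) = -6 - G$)
$R = -25$ ($R = -24 - 1 = -25$)
$\left(L{\left(-1 \right)} - 33\right) R = \left(\left(10 - -5\right) - 33\right) \left(-25\right) = \left(\left(10 + 5\right) - 33\right) \left(-25\right) = \left(15 - 33\right) \left(-25\right) = \left(-18\right) \left(-25\right) = 450$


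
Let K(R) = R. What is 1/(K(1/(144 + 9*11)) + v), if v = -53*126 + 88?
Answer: -243/1601369 ≈ -0.00015175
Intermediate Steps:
v = -6590 (v = -6678 + 88 = -6590)
1/(K(1/(144 + 9*11)) + v) = 1/(1/(144 + 9*11) - 6590) = 1/(1/(144 + 99) - 6590) = 1/(1/243 - 6590) = 1/(-1601369/243) = -243/1601369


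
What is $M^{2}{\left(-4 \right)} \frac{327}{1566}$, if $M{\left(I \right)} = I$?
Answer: $\frac{872}{261} \approx 3.341$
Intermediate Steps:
$M^{2}{\left(-4 \right)} \frac{327}{1566} = \left(-4\right)^{2} \cdot \frac{327}{1566} = 16 \cdot 327 \cdot \frac{1}{1566} = 16 \cdot \frac{109}{522} = \frac{872}{261}$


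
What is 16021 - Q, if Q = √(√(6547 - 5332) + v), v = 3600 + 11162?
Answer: 16021 - √(14762 + 9*√15) ≈ 15899.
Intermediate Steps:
v = 14762
Q = √(14762 + 9*√15) (Q = √(√(6547 - 5332) + 14762) = √(√1215 + 14762) = √(9*√15 + 14762) = √(14762 + 9*√15) ≈ 121.64)
16021 - Q = 16021 - √(14762 + 9*√15)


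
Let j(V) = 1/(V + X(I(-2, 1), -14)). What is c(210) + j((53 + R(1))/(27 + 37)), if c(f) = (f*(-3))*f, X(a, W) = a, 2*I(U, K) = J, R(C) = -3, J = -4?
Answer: -5159732/39 ≈ -1.3230e+5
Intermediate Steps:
I(U, K) = -2 (I(U, K) = (½)*(-4) = -2)
c(f) = -3*f² (c(f) = (-3*f)*f = -3*f²)
j(V) = 1/(-2 + V) (j(V) = 1/(V - 2) = 1/(-2 + V))
c(210) + j((53 + R(1))/(27 + 37)) = -3*210² + 1/(-2 + (53 - 3)/(27 + 37)) = -3*44100 + 1/(-2 + 50/64) = -132300 + 1/(-2 + 50*(1/64)) = -132300 + 1/(-2 + 25/32) = -132300 + 1/(-39/32) = -132300 - 32/39 = -5159732/39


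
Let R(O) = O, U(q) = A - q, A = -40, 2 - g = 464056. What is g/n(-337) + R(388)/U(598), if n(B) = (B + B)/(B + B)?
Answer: -148033420/319 ≈ -4.6405e+5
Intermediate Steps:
g = -464054 (g = 2 - 1*464056 = 2 - 464056 = -464054)
U(q) = -40 - q
n(B) = 1 (n(B) = (2*B)/((2*B)) = (2*B)*(1/(2*B)) = 1)
g/n(-337) + R(388)/U(598) = -464054/1 + 388/(-40 - 1*598) = -464054*1 + 388/(-40 - 598) = -464054 + 388/(-638) = -464054 + 388*(-1/638) = -464054 - 194/319 = -148033420/319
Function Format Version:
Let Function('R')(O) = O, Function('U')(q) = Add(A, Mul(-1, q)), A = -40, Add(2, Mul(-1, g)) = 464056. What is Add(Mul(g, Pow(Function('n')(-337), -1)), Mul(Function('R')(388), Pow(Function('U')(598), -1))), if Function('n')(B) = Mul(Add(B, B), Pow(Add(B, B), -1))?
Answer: Rational(-148033420, 319) ≈ -4.6405e+5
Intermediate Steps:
g = -464054 (g = Add(2, Mul(-1, 464056)) = Add(2, -464056) = -464054)
Function('U')(q) = Add(-40, Mul(-1, q))
Function('n')(B) = 1 (Function('n')(B) = Mul(Mul(2, B), Pow(Mul(2, B), -1)) = Mul(Mul(2, B), Mul(Rational(1, 2), Pow(B, -1))) = 1)
Add(Mul(g, Pow(Function('n')(-337), -1)), Mul(Function('R')(388), Pow(Function('U')(598), -1))) = Add(Mul(-464054, Pow(1, -1)), Mul(388, Pow(Add(-40, Mul(-1, 598)), -1))) = Add(Mul(-464054, 1), Mul(388, Pow(Add(-40, -598), -1))) = Add(-464054, Mul(388, Pow(-638, -1))) = Add(-464054, Mul(388, Rational(-1, 638))) = Add(-464054, Rational(-194, 319)) = Rational(-148033420, 319)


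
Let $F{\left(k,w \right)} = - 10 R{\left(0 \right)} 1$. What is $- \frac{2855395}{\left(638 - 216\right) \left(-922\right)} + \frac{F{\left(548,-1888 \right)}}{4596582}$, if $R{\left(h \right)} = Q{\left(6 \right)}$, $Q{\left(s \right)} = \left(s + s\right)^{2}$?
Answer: $\frac{2187416163155}{298076085148} \approx 7.3384$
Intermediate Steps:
$Q{\left(s \right)} = 4 s^{2}$ ($Q{\left(s \right)} = \left(2 s\right)^{2} = 4 s^{2}$)
$R{\left(h \right)} = 144$ ($R{\left(h \right)} = 4 \cdot 6^{2} = 4 \cdot 36 = 144$)
$F{\left(k,w \right)} = -1440$ ($F{\left(k,w \right)} = \left(-10\right) 144 \cdot 1 = \left(-1440\right) 1 = -1440$)
$- \frac{2855395}{\left(638 - 216\right) \left(-922\right)} + \frac{F{\left(548,-1888 \right)}}{4596582} = - \frac{2855395}{\left(638 - 216\right) \left(-922\right)} - \frac{1440}{4596582} = - \frac{2855395}{422 \left(-922\right)} - \frac{240}{766097} = - \frac{2855395}{-389084} - \frac{240}{766097} = \left(-2855395\right) \left(- \frac{1}{389084}\right) - \frac{240}{766097} = \frac{2855395}{389084} - \frac{240}{766097} = \frac{2187416163155}{298076085148}$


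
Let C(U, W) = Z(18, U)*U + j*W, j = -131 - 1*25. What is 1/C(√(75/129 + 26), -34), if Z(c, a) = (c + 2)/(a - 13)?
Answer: 2704903/14336663292 + 65*√5461/14336663292 ≈ 0.00018901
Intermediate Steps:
j = -156 (j = -131 - 25 = -156)
Z(c, a) = (2 + c)/(-13 + a)
C(U, W) = -156*W + 20*U/(-13 + U) (C(U, W) = ((2 + 18)/(-13 + U))*U - 156*W = (20/(-13 + U))*U - 156*W = 20*U/(-13 + U) - 156*W = -156*W + 20*U/(-13 + U))
1/C(√(75/129 + 26), -34) = 1/(4*(5*√(75/129 + 26) - 39*(-34)*(-13 + √(75/129 + 26)))/(-13 + √(75/129 + 26))) = 1/(4*(5*√(75*(1/129) + 26) - 39*(-34)*(-13 + √(75*(1/129) + 26)))/(-13 + √(75*(1/129) + 26))) = 1/(4*(5*√(25/43 + 26) - 39*(-34)*(-13 + √(25/43 + 26)))/(-13 + √(25/43 + 26))) = 1/(4*(5*√(1143/43) - 39*(-34)*(-13 + √(1143/43)))/(-13 + √(1143/43))) = 1/(4*(5*(3*√5461/43) - 39*(-34)*(-13 + 3*√5461/43))/(-13 + 3*√5461/43)) = 1/(4*(15*√5461/43 + (-17238 + 3978*√5461/43))/(-13 + 3*√5461/43)) = 1/(4*(-17238 + 3993*√5461/43)/(-13 + 3*√5461/43)) = (-13 + 3*√5461/43)/(4*(-17238 + 3993*√5461/43))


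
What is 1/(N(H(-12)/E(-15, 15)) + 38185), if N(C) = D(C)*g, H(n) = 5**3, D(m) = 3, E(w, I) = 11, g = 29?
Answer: 1/38272 ≈ 2.6129e-5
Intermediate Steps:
H(n) = 125
N(C) = 87 (N(C) = 3*29 = 87)
1/(N(H(-12)/E(-15, 15)) + 38185) = 1/(87 + 38185) = 1/38272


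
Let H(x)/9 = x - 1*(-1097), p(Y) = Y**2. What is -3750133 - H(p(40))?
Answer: -3774406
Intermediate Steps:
H(x) = 9873 + 9*x (H(x) = 9*(x - 1*(-1097)) = 9*(x + 1097) = 9*(1097 + x) = 9873 + 9*x)
-3750133 - H(p(40)) = -3750133 - (9873 + 9*40**2) = -3750133 - (9873 + 9*1600) = -3750133 - (9873 + 14400) = -3750133 - 1*24273 = -3750133 - 24273 = -3774406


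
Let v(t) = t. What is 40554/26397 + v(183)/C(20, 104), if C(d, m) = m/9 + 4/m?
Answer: 137821704/7957229 ≈ 17.320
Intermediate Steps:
C(d, m) = 4/m + m/9 (C(d, m) = m*(1/9) + 4/m = m/9 + 4/m = 4/m + m/9)
40554/26397 + v(183)/C(20, 104) = 40554/26397 + 183/(4/104 + (1/9)*104) = 40554*(1/26397) + 183/(4*(1/104) + 104/9) = 4506/2933 + 183/(1/26 + 104/9) = 4506/2933 + 183/(2713/234) = 4506/2933 + 183*(234/2713) = 4506/2933 + 42822/2713 = 137821704/7957229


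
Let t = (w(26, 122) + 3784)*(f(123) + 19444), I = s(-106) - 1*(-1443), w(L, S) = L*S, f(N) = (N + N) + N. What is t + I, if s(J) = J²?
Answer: 137831907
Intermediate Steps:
f(N) = 3*N (f(N) = 2*N + N = 3*N)
I = 12679 (I = (-106)² - 1*(-1443) = 11236 + 1443 = 12679)
t = 137819228 (t = (26*122 + 3784)*(3*123 + 19444) = (3172 + 3784)*(369 + 19444) = 6956*19813 = 137819228)
t + I = 137819228 + 12679 = 137831907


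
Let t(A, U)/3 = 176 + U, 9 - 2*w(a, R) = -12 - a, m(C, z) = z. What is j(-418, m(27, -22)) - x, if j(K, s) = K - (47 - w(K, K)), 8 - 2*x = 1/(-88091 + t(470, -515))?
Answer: -118959181/178216 ≈ -667.50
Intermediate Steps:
w(a, R) = 21/2 + a/2 (w(a, R) = 9/2 - (-12 - a)/2 = 9/2 + (6 + a/2) = 21/2 + a/2)
t(A, U) = 528 + 3*U (t(A, U) = 3*(176 + U) = 528 + 3*U)
x = 712865/178216 (x = 4 - 1/(2*(-88091 + (528 + 3*(-515)))) = 4 - 1/(2*(-88091 + (528 - 1545))) = 4 - 1/(2*(-88091 - 1017)) = 4 - 1/2/(-89108) = 4 - 1/2*(-1/89108) = 4 + 1/178216 = 712865/178216 ≈ 4.0000)
j(K, s) = -73/2 + 3*K/2 (j(K, s) = K - (47 - (21/2 + K/2)) = K - (47 + (-21/2 - K/2)) = K - (73/2 - K/2) = K + (-73/2 + K/2) = -73/2 + 3*K/2)
j(-418, m(27, -22)) - x = (-73/2 + (3/2)*(-418)) - 1*712865/178216 = (-73/2 - 627) - 712865/178216 = -1327/2 - 712865/178216 = -118959181/178216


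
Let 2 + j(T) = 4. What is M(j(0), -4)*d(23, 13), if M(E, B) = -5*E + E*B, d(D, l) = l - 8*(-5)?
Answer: -954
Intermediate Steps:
j(T) = 2 (j(T) = -2 + 4 = 2)
d(D, l) = 40 + l (d(D, l) = l + 40 = 40 + l)
M(E, B) = -5*E + B*E
M(j(0), -4)*d(23, 13) = (2*(-5 - 4))*(40 + 13) = (2*(-9))*53 = -18*53 = -954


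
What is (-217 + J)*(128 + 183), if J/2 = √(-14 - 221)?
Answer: -67487 + 622*I*√235 ≈ -67487.0 + 9535.1*I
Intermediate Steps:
J = 2*I*√235 (J = 2*√(-14 - 221) = 2*√(-235) = 2*(I*√235) = 2*I*√235 ≈ 30.659*I)
(-217 + J)*(128 + 183) = (-217 + 2*I*√235)*(128 + 183) = (-217 + 2*I*√235)*311 = -67487 + 622*I*√235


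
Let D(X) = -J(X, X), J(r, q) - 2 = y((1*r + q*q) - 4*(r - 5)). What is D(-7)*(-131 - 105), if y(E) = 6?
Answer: 1888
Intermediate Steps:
J(r, q) = 8 (J(r, q) = 2 + 6 = 8)
D(X) = -8 (D(X) = -1*8 = -8)
D(-7)*(-131 - 105) = -8*(-131 - 105) = -8*(-236) = 1888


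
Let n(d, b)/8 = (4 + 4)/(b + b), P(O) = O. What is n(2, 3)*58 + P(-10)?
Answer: 1826/3 ≈ 608.67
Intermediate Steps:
n(d, b) = 32/b (n(d, b) = 8*((4 + 4)/(b + b)) = 8*(8/((2*b))) = 8*(8*(1/(2*b))) = 8*(4/b) = 32/b)
n(2, 3)*58 + P(-10) = (32/3)*58 - 10 = 1856/3 - 10 = 1826/3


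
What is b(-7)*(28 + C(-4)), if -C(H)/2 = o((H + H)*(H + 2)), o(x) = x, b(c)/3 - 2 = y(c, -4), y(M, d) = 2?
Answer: -48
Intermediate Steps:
b(c) = 12 (b(c) = 6 + 3*2 = 6 + 6 = 12)
C(H) = -4*H*(2 + H) (C(H) = -2*(H + H)*(H + 2) = -2*2*H*(2 + H) = -4*H*(2 + H))
b(-7)*(28 + C(-4)) = 12*(28 - 4*(-4)*(2 - 4)) = 12*(28 - 4*(-4)*(-2)) = 12*(28 - 32) = 12*(-4) = -48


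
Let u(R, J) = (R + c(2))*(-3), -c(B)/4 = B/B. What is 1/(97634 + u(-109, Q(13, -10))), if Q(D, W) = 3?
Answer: 1/97973 ≈ 1.0207e-5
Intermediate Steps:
c(B) = -4 (c(B) = -4*B/B = -4*1 = -4)
u(R, J) = 12 - 3*R (u(R, J) = (R - 4)*(-3) = (-4 + R)*(-3) = 12 - 3*R)
1/(97634 + u(-109, Q(13, -10))) = 1/(97634 + (12 - 3*(-109))) = 1/(97634 + (12 + 327)) = 1/(97634 + 339) = 1/97973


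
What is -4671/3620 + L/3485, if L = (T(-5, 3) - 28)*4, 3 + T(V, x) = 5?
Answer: -3330983/2523140 ≈ -1.3202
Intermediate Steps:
T(V, x) = 2 (T(V, x) = -3 + 5 = 2)
L = -104 (L = (2 - 28)*4 = -26*4 = -104)
-4671/3620 + L/3485 = -4671/3620 - 104/3485 = -3330983/2523140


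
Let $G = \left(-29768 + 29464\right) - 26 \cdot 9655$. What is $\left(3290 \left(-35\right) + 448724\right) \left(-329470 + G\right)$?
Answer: $-193741113496$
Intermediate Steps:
$G = -251334$ ($G = -304 - 251030 = -251334$)
$\left(3290 \left(-35\right) + 448724\right) \left(-329470 + G\right) = \left(3290 \left(-35\right) + 448724\right) \left(-329470 - 251334\right) = \left(-115150 + 448724\right) \left(-580804\right) = 333574 \left(-580804\right) = -193741113496$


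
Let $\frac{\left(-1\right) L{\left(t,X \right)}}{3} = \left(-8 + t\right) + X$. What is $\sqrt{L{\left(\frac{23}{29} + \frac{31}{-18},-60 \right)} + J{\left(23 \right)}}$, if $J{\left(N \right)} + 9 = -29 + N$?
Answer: $\frac{\sqrt{5806554}}{174} \approx 13.849$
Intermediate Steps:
$J{\left(N \right)} = -38 + N$ ($J{\left(N \right)} = -9 + \left(-29 + N\right) = -38 + N$)
$L{\left(t,X \right)} = 24 - 3 X - 3 t$ ($L{\left(t,X \right)} = - 3 \left(\left(-8 + t\right) + X\right) = - 3 \left(-8 + X + t\right) = 24 - 3 X - 3 t$)
$\sqrt{L{\left(\frac{23}{29} + \frac{31}{-18},-60 \right)} + J{\left(23 \right)}} = \sqrt{\left(24 - -180 - 3 \left(\frac{23}{29} + \frac{31}{-18}\right)\right) + \left(-38 + 23\right)} = \sqrt{\left(24 + 180 - 3 \left(23 \cdot \frac{1}{29} + 31 \left(- \frac{1}{18}\right)\right)\right) - 15} = \sqrt{\left(24 + 180 - 3 \left(\frac{23}{29} - \frac{31}{18}\right)\right) - 15} = \sqrt{\left(24 + 180 - - \frac{485}{174}\right) - 15} = \sqrt{\left(24 + 180 + \frac{485}{174}\right) - 15} = \sqrt{\frac{35981}{174} - 15} = \sqrt{\frac{33371}{174}} = \frac{\sqrt{5806554}}{174}$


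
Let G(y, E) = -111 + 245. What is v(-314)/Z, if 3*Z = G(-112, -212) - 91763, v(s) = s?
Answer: 314/30543 ≈ 0.010281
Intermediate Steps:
G(y, E) = 134
Z = -30543 (Z = (134 - 91763)/3 = (1/3)*(-91629) = -30543)
v(-314)/Z = -314/(-30543) = -314*(-1/30543) = 314/30543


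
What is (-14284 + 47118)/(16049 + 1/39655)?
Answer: 651016135/318211548 ≈ 2.0459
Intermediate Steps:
(-14284 + 47118)/(16049 + 1/39655) = 32834/(16049 + 1/39655) = 32834/(636423096/39655) = 32834*(39655/636423096) = 651016135/318211548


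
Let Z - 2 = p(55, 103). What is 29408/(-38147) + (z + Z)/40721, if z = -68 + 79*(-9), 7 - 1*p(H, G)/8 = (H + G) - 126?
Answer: -1234792787/1553383987 ≈ -0.79490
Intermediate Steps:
p(H, G) = 1064 - 8*G - 8*H (p(H, G) = 56 - 8*((H + G) - 126) = 56 - 8*((G + H) - 126) = 56 - 8*(-126 + G + H) = 56 + (1008 - 8*G - 8*H) = 1064 - 8*G - 8*H)
z = -779 (z = -68 - 711 = -779)
Z = -198 (Z = 2 + (1064 - 8*103 - 8*55) = 2 + (1064 - 824 - 440) = 2 - 200 = -198)
29408/(-38147) + (z + Z)/40721 = 29408/(-38147) + (-779 - 198)/40721 = 29408*(-1/38147) - 977*1/40721 = -29408/38147 - 977/40721 = -1234792787/1553383987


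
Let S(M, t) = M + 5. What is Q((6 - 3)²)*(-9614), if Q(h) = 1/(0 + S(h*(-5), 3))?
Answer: 4807/20 ≈ 240.35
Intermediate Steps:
S(M, t) = 5 + M
Q(h) = 1/(5 - 5*h) (Q(h) = 1/(0 + (5 + h*(-5))) = 1/(0 + (5 - 5*h)) = 1/(5 - 5*h))
Q((6 - 3)²)*(-9614) = -1/(-5 + 5*(6 - 3)²)*(-9614) = -1/(-5 + 5*3²)*(-9614) = -1/(-5 + 5*9)*(-9614) = -1/(-5 + 45)*(-9614) = -1/40*(-9614) = 4807/20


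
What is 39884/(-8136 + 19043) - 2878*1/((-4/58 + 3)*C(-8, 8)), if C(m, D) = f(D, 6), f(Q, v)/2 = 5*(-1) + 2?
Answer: 35794649/213945 ≈ 167.31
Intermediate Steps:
f(Q, v) = -6 (f(Q, v) = 2*(5*(-1) + 2) = 2*(-5 + 2) = 2*(-3) = -6)
C(m, D) = -6
39884/(-8136 + 19043) - 2878*1/((-4/58 + 3)*C(-8, 8)) = 39884/(-8136 + 19043) - 2878*(-1/(6*(-4/58 + 3))) = 39884/10907 - 2878*(-1/(6*(-4*1/58 + 3))) = 39884*(1/10907) - 2878*(-1/(6*(-2/29 + 3))) = 3068/839 - 2878/((-6*85/29)) = 3068/839 - 2878/(-510/29) = 3068/839 - 2878*(-29/510) = 3068/839 + 41731/255 = 35794649/213945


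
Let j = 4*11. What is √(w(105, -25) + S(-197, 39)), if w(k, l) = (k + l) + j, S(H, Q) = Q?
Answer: √163 ≈ 12.767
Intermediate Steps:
j = 44
w(k, l) = 44 + k + l (w(k, l) = (k + l) + 44 = 44 + k + l)
√(w(105, -25) + S(-197, 39)) = √((44 + 105 - 25) + 39) = √(124 + 39) = √163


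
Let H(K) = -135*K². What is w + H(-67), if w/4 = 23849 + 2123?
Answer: -502127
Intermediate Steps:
w = 103888 (w = 4*(23849 + 2123) = 4*25972 = 103888)
w + H(-67) = 103888 - 135*(-67)² = 103888 - 135*4489 = 103888 - 606015 = -502127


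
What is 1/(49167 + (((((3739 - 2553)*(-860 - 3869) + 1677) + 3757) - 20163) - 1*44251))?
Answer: -1/5618407 ≈ -1.7799e-7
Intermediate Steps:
1/(49167 + (((((3739 - 2553)*(-860 - 3869) + 1677) + 3757) - 20163) - 1*44251)) = 1/(49167 + ((((1186*(-4729) + 1677) + 3757) - 20163) - 44251)) = 1/(49167 + ((((-5608594 + 1677) + 3757) - 20163) - 44251)) = 1/(49167 + (((-5606917 + 3757) - 20163) - 44251)) = 1/(49167 + ((-5603160 - 20163) - 44251)) = 1/(49167 + (-5623323 - 44251)) = 1/(49167 - 5667574) = 1/(-5618407) = -1/5618407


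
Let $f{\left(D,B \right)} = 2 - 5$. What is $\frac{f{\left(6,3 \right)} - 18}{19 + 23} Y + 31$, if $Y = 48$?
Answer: $7$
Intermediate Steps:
$f{\left(D,B \right)} = -3$ ($f{\left(D,B \right)} = 2 - 5 = -3$)
$\frac{f{\left(6,3 \right)} - 18}{19 + 23} Y + 31 = \frac{-3 - 18}{19 + 23} \cdot 48 + 31 = - \frac{21}{42} \cdot 48 + 31 = \left(-21\right) \frac{1}{42} \cdot 48 + 31 = \left(- \frac{1}{2}\right) 48 + 31 = -24 + 31 = 7$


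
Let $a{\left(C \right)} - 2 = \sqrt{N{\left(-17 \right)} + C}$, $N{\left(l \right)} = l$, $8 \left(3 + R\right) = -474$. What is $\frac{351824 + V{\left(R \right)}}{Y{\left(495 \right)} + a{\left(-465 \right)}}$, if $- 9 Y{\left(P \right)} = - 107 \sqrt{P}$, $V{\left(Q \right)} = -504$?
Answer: $\frac{1053960}{6 + 107 \sqrt{55} + 3 i \sqrt{482}} \approx 1309.3 - 107.86 i$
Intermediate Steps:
$R = - \frac{249}{4}$ ($R = -3 + \frac{1}{8} \left(-474\right) = -3 - \frac{237}{4} = - \frac{249}{4} \approx -62.25$)
$Y{\left(P \right)} = \frac{107 \sqrt{P}}{9}$ ($Y{\left(P \right)} = - \frac{\left(-107\right) \sqrt{P}}{9} = \frac{107 \sqrt{P}}{9}$)
$a{\left(C \right)} = 2 + \sqrt{-17 + C}$
$\frac{351824 + V{\left(R \right)}}{Y{\left(495 \right)} + a{\left(-465 \right)}} = \frac{351824 - 504}{\frac{107 \sqrt{495}}{9} + \left(2 + \sqrt{-17 - 465}\right)} = \frac{351320}{\frac{107 \cdot 3 \sqrt{55}}{9} + \left(2 + \sqrt{-482}\right)} = \frac{351320}{\frac{107 \sqrt{55}}{3} + \left(2 + i \sqrt{482}\right)} = \frac{351320}{2 + \frac{107 \sqrt{55}}{3} + i \sqrt{482}}$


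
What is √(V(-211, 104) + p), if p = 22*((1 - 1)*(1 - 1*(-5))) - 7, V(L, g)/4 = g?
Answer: √409 ≈ 20.224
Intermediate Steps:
V(L, g) = 4*g
p = -7 (p = 22*(0*(1 + 5)) - 7 = 22*(0*6) - 7 = 22*0 - 7 = 0 - 7 = -7)
√(V(-211, 104) + p) = √(4*104 - 7) = √(416 - 7) = √409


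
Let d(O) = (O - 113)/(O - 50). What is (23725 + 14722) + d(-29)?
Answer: 3037455/79 ≈ 38449.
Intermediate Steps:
d(O) = (-113 + O)/(-50 + O)
(23725 + 14722) + d(-29) = (23725 + 14722) + (-113 - 29)/(-50 - 29) = 38447 - 142/(-79) = 38447 - 1/79*(-142) = 38447 + 142/79 = 3037455/79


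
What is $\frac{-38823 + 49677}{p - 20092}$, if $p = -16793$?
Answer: $- \frac{3618}{12295} \approx -0.29427$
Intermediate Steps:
$\frac{-38823 + 49677}{p - 20092} = \frac{-38823 + 49677}{-16793 - 20092} = \frac{10854}{-36885} = 10854 \left(- \frac{1}{36885}\right) = - \frac{3618}{12295}$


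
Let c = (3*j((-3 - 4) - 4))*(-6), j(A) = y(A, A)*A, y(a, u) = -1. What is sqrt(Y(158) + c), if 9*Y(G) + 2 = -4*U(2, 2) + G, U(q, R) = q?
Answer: I*sqrt(1634)/3 ≈ 13.474*I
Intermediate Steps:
j(A) = -A
Y(G) = -10/9 + G/9 (Y(G) = -2/9 + (-4*2 + G)/9 = -2/9 + (-8 + G)/9 = -2/9 + (-8/9 + G/9) = -10/9 + G/9)
c = -198 (c = (3*(-((-3 - 4) - 4)))*(-6) = (3*(-(-7 - 4)))*(-6) = (3*(-1*(-11)))*(-6) = (3*11)*(-6) = 33*(-6) = -198)
sqrt(Y(158) + c) = sqrt((-10/9 + (1/9)*158) - 198) = sqrt((-10/9 + 158/9) - 198) = sqrt(148/9 - 198) = sqrt(-1634/9) = I*sqrt(1634)/3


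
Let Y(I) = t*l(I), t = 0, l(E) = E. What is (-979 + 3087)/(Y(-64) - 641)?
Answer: -2108/641 ≈ -3.2886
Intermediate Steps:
Y(I) = 0 (Y(I) = 0*I = 0)
(-979 + 3087)/(Y(-64) - 641) = (-979 + 3087)/(0 - 641) = 2108/(-641) = 2108*(-1/641) = -2108/641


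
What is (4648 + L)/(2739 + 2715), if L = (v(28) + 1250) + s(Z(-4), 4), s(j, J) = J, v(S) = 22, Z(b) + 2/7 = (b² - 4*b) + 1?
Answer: 2962/2727 ≈ 1.0862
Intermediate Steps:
Z(b) = 5/7 + b² - 4*b (Z(b) = -2/7 + ((b² - 4*b) + 1) = -2/7 + (1 + b² - 4*b) = 5/7 + b² - 4*b)
L = 1276 (L = (22 + 1250) + 4 = 1272 + 4 = 1276)
(4648 + L)/(2739 + 2715) = (4648 + 1276)/(2739 + 2715) = 5924/5454 = 5924*(1/5454) = 2962/2727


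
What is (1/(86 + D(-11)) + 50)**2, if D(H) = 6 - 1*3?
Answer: 19811401/7921 ≈ 2501.1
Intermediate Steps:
D(H) = 3 (D(H) = 6 - 3 = 3)
(1/(86 + D(-11)) + 50)**2 = (1/(86 + 3) + 50)**2 = (1/89 + 50)**2 = (4451/89)**2 = 19811401/7921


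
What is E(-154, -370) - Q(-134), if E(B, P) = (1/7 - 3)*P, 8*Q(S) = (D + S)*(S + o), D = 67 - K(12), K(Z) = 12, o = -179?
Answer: -113889/56 ≈ -2033.7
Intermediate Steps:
D = 55 (D = 67 - 1*12 = 67 - 12 = 55)
Q(S) = (-179 + S)*(55 + S)/8 (Q(S) = ((55 + S)*(S - 179))/8 = ((55 + S)*(-179 + S))/8 = ((-179 + S)*(55 + S))/8 = (-179 + S)*(55 + S)/8)
E(B, P) = -20*P/7 (E(B, P) = (⅐ - 3)*P = -20*P/7)
E(-154, -370) - Q(-134) = -20/7*(-370) - (-9845/8 - 31/2*(-134) + (⅛)*(-134)²) = 7400/7 - (-9845/8 + 2077 + (⅛)*17956) = 7400/7 - (-9845/8 + 2077 + 4489/2) = 7400/7 - 1*24727/8 = 7400/7 - 24727/8 = -113889/56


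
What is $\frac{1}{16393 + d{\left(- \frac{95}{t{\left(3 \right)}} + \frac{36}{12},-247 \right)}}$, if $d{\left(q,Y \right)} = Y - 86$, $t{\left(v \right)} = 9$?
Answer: $\frac{1}{16060} \approx 6.2266 \cdot 10^{-5}$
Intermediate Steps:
$d{\left(q,Y \right)} = -86 + Y$ ($d{\left(q,Y \right)} = Y - 86 = -86 + Y$)
$\frac{1}{16393 + d{\left(- \frac{95}{t{\left(3 \right)}} + \frac{36}{12},-247 \right)}} = \frac{1}{16393 - 333} = \frac{1}{16060}$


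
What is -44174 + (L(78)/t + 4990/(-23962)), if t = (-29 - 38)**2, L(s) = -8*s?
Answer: -2375816063565/53782709 ≈ -44174.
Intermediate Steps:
t = 4489 (t = (-67)**2 = 4489)
-44174 + (L(78)/t + 4990/(-23962)) = -44174 + (-8*78/4489 + 4990/(-23962)) = -44174 + (-624*1/4489 + 4990*(-1/23962)) = -44174 + (-624/4489 - 2495/11981) = -44174 - 18676199/53782709 = -2375816063565/53782709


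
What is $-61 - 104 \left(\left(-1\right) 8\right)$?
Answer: $771$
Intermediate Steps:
$-61 - 104 \left(\left(-1\right) 8\right) = -61 - -832 = -61 + 832 = 771$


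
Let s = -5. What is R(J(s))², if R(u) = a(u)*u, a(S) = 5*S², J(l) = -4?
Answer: 102400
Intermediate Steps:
R(u) = 5*u³ (R(u) = (5*u²)*u = 5*u³)
R(J(s))² = (5*(-4)³)² = (5*(-64))² = (-320)² = 102400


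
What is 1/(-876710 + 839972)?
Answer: -1/36738 ≈ -2.7220e-5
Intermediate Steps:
1/(-876710 + 839972) = 1/(-36738) = -1/36738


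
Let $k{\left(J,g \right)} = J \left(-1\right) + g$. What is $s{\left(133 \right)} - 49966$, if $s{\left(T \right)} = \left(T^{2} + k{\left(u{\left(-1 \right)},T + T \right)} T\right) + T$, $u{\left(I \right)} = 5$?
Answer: $2569$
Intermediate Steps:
$k{\left(J,g \right)} = g - J$ ($k{\left(J,g \right)} = - J + g = g - J$)
$s{\left(T \right)} = T + T^{2} + T \left(-5 + 2 T\right)$ ($s{\left(T \right)} = \left(T^{2} + \left(\left(T + T\right) - 5\right) T\right) + T = \left(T^{2} + \left(2 T - 5\right) T\right) + T = \left(T^{2} + \left(-5 + 2 T\right) T\right) + T = \left(T^{2} + T \left(-5 + 2 T\right)\right) + T = T + T^{2} + T \left(-5 + 2 T\right)$)
$s{\left(133 \right)} - 49966 = 133 \left(-4 + 3 \cdot 133\right) - 49966 = 133 \left(-4 + 399\right) - 49966 = 133 \cdot 395 - 49966 = 52535 - 49966 = 2569$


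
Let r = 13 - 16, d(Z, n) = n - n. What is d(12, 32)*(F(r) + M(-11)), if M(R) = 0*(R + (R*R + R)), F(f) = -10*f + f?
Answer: 0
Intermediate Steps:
d(Z, n) = 0
r = -3
F(f) = -9*f
M(R) = 0 (M(R) = 0*(R + (R**2 + R)) = 0*(R + (R + R**2)) = 0*(R**2 + 2*R) = 0)
d(12, 32)*(F(r) + M(-11)) = 0*(-9*(-3) + 0) = 0*(27 + 0) = 0*27 = 0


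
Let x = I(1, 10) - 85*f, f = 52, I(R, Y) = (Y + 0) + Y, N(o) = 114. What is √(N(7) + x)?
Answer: I*√4286 ≈ 65.468*I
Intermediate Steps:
I(R, Y) = 2*Y (I(R, Y) = Y + Y = 2*Y)
x = -4400 (x = 2*10 - 85*52 = 20 - 4420 = -4400)
√(N(7) + x) = √(114 - 4400) = √(-4286) = I*√4286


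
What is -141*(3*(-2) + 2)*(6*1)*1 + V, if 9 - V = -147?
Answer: 3540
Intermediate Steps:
V = 156 (V = 9 - 1*(-147) = 9 + 147 = 156)
-141*(3*(-2) + 2)*(6*1)*1 + V = -141*(3*(-2) + 2)*(6*1)*1 + 156 = -141*(-6 + 2)*6*1 + 156 = -(-564)*6 + 156 = -141*(-24) + 156 = 3384 + 156 = 3540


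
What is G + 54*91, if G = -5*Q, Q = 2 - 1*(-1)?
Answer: 4899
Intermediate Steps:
Q = 3 (Q = 2 + 1 = 3)
G = -15 (G = -5*3 = -15)
G + 54*91 = -15 + 54*91 = -15 + 4914 = 4899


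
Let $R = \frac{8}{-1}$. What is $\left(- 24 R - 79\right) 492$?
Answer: $55596$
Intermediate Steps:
$R = -8$ ($R = 8 \left(-1\right) = -8$)
$\left(- 24 R - 79\right) 492 = \left(\left(-24\right) \left(-8\right) - 79\right) 492 = \left(192 - 79\right) 492 = 113 \cdot 492 = 55596$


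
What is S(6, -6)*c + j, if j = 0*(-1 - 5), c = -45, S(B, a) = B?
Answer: -270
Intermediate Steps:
j = 0 (j = 0*(-6) = 0)
S(6, -6)*c + j = 6*(-45) + 0 = -270 + 0 = -270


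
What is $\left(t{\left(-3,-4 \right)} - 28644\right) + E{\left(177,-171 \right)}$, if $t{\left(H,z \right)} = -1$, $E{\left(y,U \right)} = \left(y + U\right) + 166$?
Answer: $-28473$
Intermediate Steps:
$E{\left(y,U \right)} = 166 + U + y$ ($E{\left(y,U \right)} = \left(U + y\right) + 166 = 166 + U + y$)
$\left(t{\left(-3,-4 \right)} - 28644\right) + E{\left(177,-171 \right)} = \left(-1 - 28644\right) + \left(166 - 171 + 177\right) = -28645 + 172 = -28473$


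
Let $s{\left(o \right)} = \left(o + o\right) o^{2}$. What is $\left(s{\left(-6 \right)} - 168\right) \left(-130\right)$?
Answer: $78000$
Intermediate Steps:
$s{\left(o \right)} = 2 o^{3}$ ($s{\left(o \right)} = 2 o o^{2} = 2 o^{3}$)
$\left(s{\left(-6 \right)} - 168\right) \left(-130\right) = \left(2 \left(-6\right)^{3} - 168\right) \left(-130\right) = \left(2 \left(-216\right) - 168\right) \left(-130\right) = \left(-432 - 168\right) \left(-130\right) = \left(-600\right) \left(-130\right) = 78000$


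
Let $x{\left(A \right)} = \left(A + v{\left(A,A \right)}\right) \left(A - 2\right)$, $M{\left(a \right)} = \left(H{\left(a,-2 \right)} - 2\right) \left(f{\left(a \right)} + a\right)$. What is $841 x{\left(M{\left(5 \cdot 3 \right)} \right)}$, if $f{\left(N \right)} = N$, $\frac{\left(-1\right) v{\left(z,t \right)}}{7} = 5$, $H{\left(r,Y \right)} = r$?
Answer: $115839340$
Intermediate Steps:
$v{\left(z,t \right)} = -35$ ($v{\left(z,t \right)} = \left(-7\right) 5 = -35$)
$M{\left(a \right)} = 2 a \left(-2 + a\right)$ ($M{\left(a \right)} = \left(a - 2\right) \left(a + a\right) = \left(-2 + a\right) 2 a = 2 a \left(-2 + a\right)$)
$x{\left(A \right)} = \left(-35 + A\right) \left(-2 + A\right)$ ($x{\left(A \right)} = \left(A - 35\right) \left(A - 2\right) = \left(-35 + A\right) \left(-2 + A\right)$)
$841 x{\left(M{\left(5 \cdot 3 \right)} \right)} = 841 \left(70 + \left(2 \cdot 5 \cdot 3 \left(-2 + 5 \cdot 3\right)\right)^{2} - 37 \cdot 2 \cdot 5 \cdot 3 \left(-2 + 5 \cdot 3\right)\right) = 841 \left(70 + \left(2 \cdot 15 \left(-2 + 15\right)\right)^{2} - 37 \cdot 2 \cdot 15 \left(-2 + 15\right)\right) = 841 \left(70 + \left(2 \cdot 15 \cdot 13\right)^{2} - 37 \cdot 2 \cdot 15 \cdot 13\right) = 841 \left(70 + 390^{2} - 14430\right) = 841 \left(70 + 152100 - 14430\right) = 841 \cdot 137740 = 115839340$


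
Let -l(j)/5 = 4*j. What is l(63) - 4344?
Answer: -5604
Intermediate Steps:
l(j) = -20*j
l(63) - 4344 = -20*63 - 4344 = -1260 - 4344 = -5604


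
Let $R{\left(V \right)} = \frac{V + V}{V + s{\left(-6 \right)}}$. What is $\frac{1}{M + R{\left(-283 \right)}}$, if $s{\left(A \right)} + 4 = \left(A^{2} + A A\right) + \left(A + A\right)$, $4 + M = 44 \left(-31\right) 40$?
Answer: $- \frac{227}{12385462} \approx -1.8328 \cdot 10^{-5}$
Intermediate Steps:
$M = -54564$ ($M = -4 + 44 \left(-31\right) 40 = -4 - 54560 = -54564$)
$s{\left(A \right)} = -4 + 2 A + 2 A^{2}$ ($s{\left(A \right)} = -4 + \left(\left(A^{2} + A A\right) + \left(A + A\right)\right) = -4 + \left(\left(A^{2} + A^{2}\right) + 2 A\right) = -4 + \left(2 A^{2} + 2 A\right) = -4 + \left(2 A + 2 A^{2}\right) = -4 + 2 A + 2 A^{2}$)
$R{\left(V \right)} = \frac{2 V}{56 + V}$ ($R{\left(V \right)} = \frac{V + V}{V + \left(-4 + 2 \left(-6\right) + 2 \left(-6\right)^{2}\right)} = \frac{2 V}{V - -56} = \frac{2 V}{V + 56} = \frac{2 V}{56 + V}$)
$\frac{1}{M + R{\left(-283 \right)}} = \frac{1}{-54564 + 2 \left(-283\right) \frac{1}{56 - 283}} = \frac{1}{-54564 + 2 \left(-283\right) \frac{1}{-227}} = \frac{1}{-54564 + 2 \left(-283\right) \left(- \frac{1}{227}\right)} = \frac{1}{-54564 + \frac{566}{227}} = \frac{1}{- \frac{12385462}{227}} = - \frac{227}{12385462}$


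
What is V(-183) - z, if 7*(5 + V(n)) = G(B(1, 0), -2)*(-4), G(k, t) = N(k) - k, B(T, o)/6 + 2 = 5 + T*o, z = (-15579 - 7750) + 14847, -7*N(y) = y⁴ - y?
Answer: 119387/7 ≈ 17055.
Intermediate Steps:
N(y) = -y⁴/7 + y/7 (N(y) = -(y⁴ - y)/7 = -y⁴/7 + y/7)
z = -8482 (z = -23329 + 14847 = -8482)
B(T, o) = 18 + 6*T*o (B(T, o) = -12 + 6*(5 + T*o) = -12 + (30 + 6*T*o) = 18 + 6*T*o)
G(k, t) = -k + k*(1 - k³)/7 (G(k, t) = k*(1 - k³)/7 - k = -k + k*(1 - k³)/7)
V(n) = 60013/7 (V(n) = -5 + (((18 + 6*1*0)*(-6 - (18 + 6*1*0)³)/7)*(-4))/7 = -5 + (((18 + 0)*(-6 - (18 + 0)³)/7)*(-4))/7 = -5 + (((⅐)*18*(-6 - 1*18³))*(-4))/7 = -5 + (((⅐)*18*(-6 - 1*5832))*(-4))/7 = -5 + (((⅐)*18*(-6 - 5832))*(-4))/7 = -5 + (((⅐)*18*(-5838))*(-4))/7 = -5 + (-15012*(-4))/7 = -5 + (⅐)*60048 = -5 + 60048/7 = 60013/7)
V(-183) - z = 60013/7 - 1*(-8482) = 60013/7 + 8482 = 119387/7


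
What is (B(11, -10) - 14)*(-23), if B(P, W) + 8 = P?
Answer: 253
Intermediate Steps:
B(P, W) = -8 + P
(B(11, -10) - 14)*(-23) = ((-8 + 11) - 14)*(-23) = (3 - 14)*(-23) = -11*(-23) = 253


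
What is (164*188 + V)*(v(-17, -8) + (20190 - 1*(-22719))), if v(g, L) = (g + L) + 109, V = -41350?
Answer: -452200374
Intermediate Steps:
v(g, L) = 109 + L + g (v(g, L) = (L + g) + 109 = 109 + L + g)
(164*188 + V)*(v(-17, -8) + (20190 - 1*(-22719))) = (164*188 - 41350)*((109 - 8 - 17) + (20190 - 1*(-22719))) = (30832 - 41350)*(84 + (20190 + 22719)) = -10518*(84 + 42909) = -10518*42993 = -452200374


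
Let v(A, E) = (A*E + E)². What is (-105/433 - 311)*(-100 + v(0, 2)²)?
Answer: 11320512/433 ≈ 26144.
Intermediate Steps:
v(A, E) = (E + A*E)²
(-105/433 - 311)*(-100 + v(0, 2)²) = (-105/433 - 311)*(-100 + (2²*(1 + 0)²)²) = (-105*1/433 - 311)*(-100 + (4*1²)²) = (-105/433 - 311)*(-100 + (4*1)²) = -134768*(-100 + 4²)/433 = -134768*(-100 + 16)/433 = -134768/433*(-84) = 11320512/433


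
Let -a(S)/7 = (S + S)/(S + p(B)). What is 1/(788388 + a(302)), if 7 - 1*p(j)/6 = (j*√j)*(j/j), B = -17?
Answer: 2077980685/1638244798438819 - 7701*I*√17/3276489596877638 ≈ 1.2684e-6 - 9.6909e-12*I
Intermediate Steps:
p(j) = 42 - 6*j^(3/2) (p(j) = 42 - 6*j*√j*j/j = 42 - 6*j^(3/2))
a(S) = -14*S/(42 + S + 102*I*√17) (a(S) = -7*(S + S)/(S + (42 - (-102)*I*√17)) = -7*2*S/(S + (42 - (-102)*I*√17)) = -7*2*S/(S + (42 + 102*I*√17)) = -7*2*S/(42 + S + 102*I*√17) = -14*S/(42 + S + 102*I*√17))
1/(788388 + a(302)) = 1/(788388 - 14*302/(42 + 302 + 102*I*√17)) = 1/(788388 - 14*302/(344 + 102*I*√17)) = 1/(788388 - 4228/(344 + 102*I*√17))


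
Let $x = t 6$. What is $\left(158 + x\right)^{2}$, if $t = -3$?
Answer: $19600$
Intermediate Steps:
$x = -18$ ($x = \left(-3\right) 6 = -18$)
$\left(158 + x\right)^{2} = \left(158 - 18\right)^{2} = 140^{2} = 19600$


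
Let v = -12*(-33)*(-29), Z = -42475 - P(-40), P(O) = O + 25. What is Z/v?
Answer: 965/261 ≈ 3.6973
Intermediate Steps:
P(O) = 25 + O
Z = -42460 (Z = -42475 - (25 - 40) = -42475 - 1*(-15) = -42475 + 15 = -42460)
v = -11484 (v = 396*(-29) = -11484)
Z/v = -42460/(-11484) = -42460*(-1/11484) = 965/261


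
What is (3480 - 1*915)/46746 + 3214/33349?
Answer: 26197981/173214706 ≈ 0.15125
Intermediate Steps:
(3480 - 1*915)/46746 + 3214/33349 = (3480 - 915)*(1/46746) + 3214*(1/33349) = 2565*(1/46746) + 3214/33349 = 285/5194 + 3214/33349 = 26197981/173214706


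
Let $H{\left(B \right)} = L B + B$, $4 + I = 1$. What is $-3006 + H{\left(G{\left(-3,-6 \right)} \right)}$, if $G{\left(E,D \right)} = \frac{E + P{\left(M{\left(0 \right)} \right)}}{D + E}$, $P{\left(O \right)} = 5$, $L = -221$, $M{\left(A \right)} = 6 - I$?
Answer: $- \frac{26614}{9} \approx -2957.1$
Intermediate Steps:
$I = -3$ ($I = -4 + 1 = -3$)
$M{\left(A \right)} = 9$ ($M{\left(A \right)} = 6 - -3 = 6 + 3 = 9$)
$G{\left(E,D \right)} = \frac{5 + E}{D + E}$ ($G{\left(E,D \right)} = \frac{E + 5}{D + E} = \frac{5 + E}{D + E}$)
$H{\left(B \right)} = - 220 B$ ($H{\left(B \right)} = - 221 B + B = - 220 B$)
$-3006 + H{\left(G{\left(-3,-6 \right)} \right)} = -3006 - 220 \frac{5 - 3}{-6 - 3} = -3006 - 220 \frac{1}{-9} \cdot 2 = -3006 - 220 \left(\left(- \frac{1}{9}\right) 2\right) = -3006 - - \frac{440}{9} = -3006 + \frac{440}{9} = - \frac{26614}{9}$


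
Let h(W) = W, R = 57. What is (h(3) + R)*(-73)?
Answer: -4380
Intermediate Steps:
(h(3) + R)*(-73) = (3 + 57)*(-73) = 60*(-73) = -4380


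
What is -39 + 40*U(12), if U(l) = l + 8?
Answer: 761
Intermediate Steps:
U(l) = 8 + l
-39 + 40*U(12) = -39 + 40*(8 + 12) = -39 + 40*20 = -39 + 800 = 761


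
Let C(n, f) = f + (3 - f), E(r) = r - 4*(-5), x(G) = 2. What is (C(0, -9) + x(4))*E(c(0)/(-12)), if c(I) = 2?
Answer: 595/6 ≈ 99.167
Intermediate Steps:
E(r) = 20 + r (E(r) = r + 20 = 20 + r)
C(n, f) = 3
(C(0, -9) + x(4))*E(c(0)/(-12)) = (3 + 2)*(20 + 2/(-12)) = 5*(20 + 2*(-1/12)) = 5*(20 - ⅙) = 5*(119/6) = 595/6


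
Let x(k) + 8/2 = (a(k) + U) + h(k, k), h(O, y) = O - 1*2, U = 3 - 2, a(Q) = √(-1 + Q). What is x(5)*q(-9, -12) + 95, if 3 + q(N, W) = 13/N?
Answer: 775/9 ≈ 86.111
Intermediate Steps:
q(N, W) = -3 + 13/N
U = 1
h(O, y) = -2 + O (h(O, y) = O - 2 = -2 + O)
x(k) = -5 + k + √(-1 + k) (x(k) = -4 + ((√(-1 + k) + 1) + (-2 + k)) = -4 + ((1 + √(-1 + k)) + (-2 + k)) = -4 + (-1 + k + √(-1 + k)) = -5 + k + √(-1 + k))
x(5)*q(-9, -12) + 95 = (-5 + 5 + √(-1 + 5))*(-3 + 13/(-9)) + 95 = (-5 + 5 + √4)*(-3 + 13*(-⅑)) + 95 = (-5 + 5 + 2)*(-3 - 13/9) + 95 = 2*(-40/9) + 95 = -80/9 + 95 = 775/9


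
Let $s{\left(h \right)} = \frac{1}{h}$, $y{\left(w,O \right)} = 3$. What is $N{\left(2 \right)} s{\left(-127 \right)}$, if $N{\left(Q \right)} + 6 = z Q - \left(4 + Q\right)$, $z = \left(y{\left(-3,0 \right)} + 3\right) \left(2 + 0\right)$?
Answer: $- \frac{12}{127} \approx -0.094488$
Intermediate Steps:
$z = 12$ ($z = \left(3 + 3\right) \left(2 + 0\right) = 6 \cdot 2 = 12$)
$N{\left(Q \right)} = -10 + 11 Q$ ($N{\left(Q \right)} = -6 + \left(12 Q - \left(4 + Q\right)\right) = -6 + \left(-4 + 11 Q\right) = -10 + 11 Q$)
$N{\left(2 \right)} s{\left(-127 \right)} = \frac{-10 + 11 \cdot 2}{-127} = \left(-10 + 22\right) \left(- \frac{1}{127}\right) = 12 \left(- \frac{1}{127}\right) = - \frac{12}{127}$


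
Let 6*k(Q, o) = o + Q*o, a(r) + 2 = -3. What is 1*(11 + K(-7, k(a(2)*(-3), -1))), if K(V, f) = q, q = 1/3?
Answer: 34/3 ≈ 11.333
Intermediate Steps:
a(r) = -5 (a(r) = -2 - 3 = -5)
q = ⅓ ≈ 0.33333
k(Q, o) = o/6 + Q*o/6 (k(Q, o) = (o + Q*o)/6 = o/6 + Q*o/6)
K(V, f) = ⅓
1*(11 + K(-7, k(a(2)*(-3), -1))) = 1*(11 + ⅓) = 1*(34/3) = 34/3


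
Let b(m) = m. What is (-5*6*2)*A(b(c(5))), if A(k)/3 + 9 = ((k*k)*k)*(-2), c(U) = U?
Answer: 46620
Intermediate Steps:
A(k) = -27 - 6*k³ (A(k) = -27 + 3*(((k*k)*k)*(-2)) = -27 + 3*((k²*k)*(-2)) = -27 + 3*(k³*(-2)) = -27 + 3*(-2*k³) = -27 - 6*k³)
(-5*6*2)*A(b(c(5))) = (-5*6*2)*(-27 - 6*5³) = (-30*2)*(-27 - 6*125) = -60*(-27 - 750) = -60*(-777) = 46620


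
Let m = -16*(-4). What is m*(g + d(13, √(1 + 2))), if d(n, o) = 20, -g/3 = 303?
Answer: -56896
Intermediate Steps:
m = 64
g = -909 (g = -3*303 = -909)
m*(g + d(13, √(1 + 2))) = 64*(-909 + 20) = 64*(-889) = -56896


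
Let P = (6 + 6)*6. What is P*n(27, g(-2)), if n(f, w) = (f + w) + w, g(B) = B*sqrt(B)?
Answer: 1944 - 288*I*sqrt(2) ≈ 1944.0 - 407.29*I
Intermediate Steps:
g(B) = B**(3/2)
P = 72 (P = 12*6 = 72)
n(f, w) = f + 2*w
P*n(27, g(-2)) = 72*(27 + 2*(-2)**(3/2)) = 72*(27 + 2*(-2*I*sqrt(2))) = 72*(27 - 4*I*sqrt(2)) = 1944 - 288*I*sqrt(2)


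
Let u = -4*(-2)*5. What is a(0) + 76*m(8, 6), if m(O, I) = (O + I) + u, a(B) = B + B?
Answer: 4104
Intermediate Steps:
a(B) = 2*B
u = 40 (u = 8*5 = 40)
m(O, I) = 40 + I + O (m(O, I) = (O + I) + 40 = (I + O) + 40 = 40 + I + O)
a(0) + 76*m(8, 6) = 2*0 + 76*(40 + 6 + 8) = 0 + 76*54 = 0 + 4104 = 4104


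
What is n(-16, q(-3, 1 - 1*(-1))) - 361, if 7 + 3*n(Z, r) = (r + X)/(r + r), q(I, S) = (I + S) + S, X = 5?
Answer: -1087/3 ≈ -362.33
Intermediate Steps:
q(I, S) = I + 2*S
n(Z, r) = -7/3 + (5 + r)/(6*r) (n(Z, r) = -7/3 + ((r + 5)/(r + r))/3 = -7/3 + ((5 + r)/((2*r)))/3 = -7/3 + ((5 + r)*(1/(2*r)))/3 = -7/3 + ((5 + r)/(2*r))/3 = -7/3 + (5 + r)/(6*r))
n(-16, q(-3, 1 - 1*(-1))) - 361 = (5 - 13*(-3 + 2*(1 - 1*(-1))))/(6*(-3 + 2*(1 - 1*(-1)))) - 361 = (5 - 13*(-3 + 2*(1 + 1)))/(6*(-3 + 2*(1 + 1))) - 361 = (5 - 13*(-3 + 2*2))/(6*(-3 + 2*2)) - 361 = (5 - 13*(-3 + 4))/(6*(-3 + 4)) - 361 = (⅙)*(5 - 13*1)/1 - 361 = (⅙)*1*(5 - 13) - 361 = (⅙)*1*(-8) - 361 = -4/3 - 361 = -1087/3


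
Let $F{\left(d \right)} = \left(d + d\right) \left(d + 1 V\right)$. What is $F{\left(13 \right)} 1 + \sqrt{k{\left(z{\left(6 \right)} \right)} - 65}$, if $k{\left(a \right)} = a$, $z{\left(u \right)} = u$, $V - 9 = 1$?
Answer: $598 + i \sqrt{59} \approx 598.0 + 7.6811 i$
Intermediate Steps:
$V = 10$ ($V = 9 + 1 = 10$)
$F{\left(d \right)} = 2 d \left(10 + d\right)$ ($F{\left(d \right)} = \left(d + d\right) \left(d + 1 \cdot 10\right) = 2 d \left(d + 10\right) = 2 d \left(10 + d\right)$)
$F{\left(13 \right)} 1 + \sqrt{k{\left(z{\left(6 \right)} \right)} - 65} = 2 \cdot 13 \left(10 + 13\right) 1 + \sqrt{6 - 65} = 2 \cdot 13 \cdot 23 \cdot 1 + \sqrt{-59} = 598 \cdot 1 + i \sqrt{59} = 598 + i \sqrt{59}$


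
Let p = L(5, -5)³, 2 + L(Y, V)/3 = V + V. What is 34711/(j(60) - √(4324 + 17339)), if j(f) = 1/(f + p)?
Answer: 1617393756/47034428660207 - 226092238363728*√2407/47034428660207 ≈ -235.83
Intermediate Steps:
L(Y, V) = -6 + 6*V (L(Y, V) = -6 + 3*(V + V) = -6 + 3*(2*V) = -6 + 6*V)
p = -46656 (p = (-6 + 6*(-5))³ = (-6 - 30)³ = (-36)³ = -46656)
j(f) = 1/(-46656 + f) (j(f) = 1/(f - 46656) = 1/(-46656 + f))
34711/(j(60) - √(4324 + 17339)) = 34711/(1/(-46656 + 60) - √(4324 + 17339)) = 34711/(1/(-46596) - √21663) = 34711/(-1/46596 - 3*√2407)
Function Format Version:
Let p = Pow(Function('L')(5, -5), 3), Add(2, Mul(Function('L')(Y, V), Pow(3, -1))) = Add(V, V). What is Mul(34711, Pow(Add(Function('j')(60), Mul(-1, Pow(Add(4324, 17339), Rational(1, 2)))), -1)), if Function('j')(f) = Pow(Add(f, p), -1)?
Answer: Add(Rational(1617393756, 47034428660207), Mul(Rational(-226092238363728, 47034428660207), Pow(2407, Rational(1, 2)))) ≈ -235.83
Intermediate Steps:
Function('L')(Y, V) = Add(-6, Mul(6, V)) (Function('L')(Y, V) = Add(-6, Mul(3, Add(V, V))) = Add(-6, Mul(3, Mul(2, V))) = Add(-6, Mul(6, V)))
p = -46656 (p = Pow(Add(-6, Mul(6, -5)), 3) = Pow(Add(-6, -30), 3) = Pow(-36, 3) = -46656)
Function('j')(f) = Pow(Add(-46656, f), -1) (Function('j')(f) = Pow(Add(f, -46656), -1) = Pow(Add(-46656, f), -1))
Mul(34711, Pow(Add(Function('j')(60), Mul(-1, Pow(Add(4324, 17339), Rational(1, 2)))), -1)) = Mul(34711, Pow(Add(Pow(Add(-46656, 60), -1), Mul(-1, Pow(Add(4324, 17339), Rational(1, 2)))), -1)) = Mul(34711, Pow(Add(Pow(-46596, -1), Mul(-1, Pow(21663, Rational(1, 2)))), -1)) = Mul(34711, Pow(Add(Rational(-1, 46596), Mul(-1, Mul(3, Pow(2407, Rational(1, 2))))), -1)) = Mul(34711, Pow(Add(Rational(-1, 46596), Mul(-3, Pow(2407, Rational(1, 2)))), -1))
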